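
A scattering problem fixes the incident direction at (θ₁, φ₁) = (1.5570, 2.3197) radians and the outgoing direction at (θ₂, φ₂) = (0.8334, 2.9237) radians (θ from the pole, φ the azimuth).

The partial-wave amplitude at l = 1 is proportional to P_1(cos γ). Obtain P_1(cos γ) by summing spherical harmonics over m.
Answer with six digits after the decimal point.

0.618472

Expand P_1 via completeness: Σ_{m} conj(Y_{1,m}) at Ω₁ times Y_{1,m} at Ω₂ —
  term(m=-1) = 0.07272 - 0.05018j   from Y*(Ω₁)=-0.23520 + 0.25303j, Y(Ω₂)=-0.24970 - 0.05528j
  term(m=+0) = 0.00221 + 0.00000j   from Y*(Ω₁)=0.00674 + 0.00000j, Y(Ω₂)=0.32852 + 0.00000j
  term(m=+1) = 0.07272 + 0.05018j   from Y*(Ω₁)=0.23520 + 0.25303j, Y(Ω₂)=0.24970 - 0.05528j
Σ over m = 0.14765 + 0.00000j; ×(4π/3) → 0.61847 + 0.00000j. Real part: 0.618472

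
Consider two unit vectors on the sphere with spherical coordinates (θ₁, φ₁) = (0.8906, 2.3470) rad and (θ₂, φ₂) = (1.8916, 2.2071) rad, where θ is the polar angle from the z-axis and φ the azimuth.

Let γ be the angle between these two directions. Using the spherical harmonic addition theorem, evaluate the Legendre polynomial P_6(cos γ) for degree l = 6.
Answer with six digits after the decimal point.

0.294838

Term-by-term m-sum for l=6 (normalisation 4π/13 = 0.966644):
  term(m=-6) = 0.02514 + 0.02801j   from Y*(Ω₁)=0.00588 + 0.10651j, Y(Ω₂)=0.27519 - 0.22082j
  term(m=-5) = -0.09290 - 0.07817j   from Y*(Ω₁)=0.20145 - 0.22087j, Y(Ω₂)=-0.01621 - 0.40581j
  term(m=-4) = 0.01004 + 0.00629j   from Y*(Ω₁)=-0.43653 + 0.01606j, Y(Ω₂)=-0.02245 - 0.01524j
  term(m=-3) = 0.07950 + 0.03547j   from Y*(Ω₁)=0.18896 + 0.17881j, Y(Ω₂)=0.31568 - 0.11100j
  term(m=-2) = 0.02461 + 0.00707j   from Y*(Ω₁)=0.00346 + 0.18827j, Y(Ω₂)=0.03994 - 0.12996j
  term(m=-1) = 0.09816 + 0.01382j   from Y*(Ω₁)=0.24040 - 0.24486j, Y(Ω₂)=0.17166 + 0.23235j
  term(m=+0) = 0.01592 + 0.00000j   from Y*(Ω₁)=0.09810 + 0.00000j, Y(Ω₂)=0.16230 + 0.00000j
  term(m=+1) = 0.09816 - 0.01382j   from Y*(Ω₁)=-0.24040 - 0.24486j, Y(Ω₂)=-0.17166 + 0.23235j
  term(m=+2) = 0.02461 - 0.00707j   from Y*(Ω₁)=0.00346 - 0.18827j, Y(Ω₂)=0.03994 + 0.12996j
  term(m=+3) = 0.07950 - 0.03547j   from Y*(Ω₁)=-0.18896 + 0.17881j, Y(Ω₂)=-0.31568 - 0.11100j
  term(m=+4) = 0.01004 - 0.00629j   from Y*(Ω₁)=-0.43653 - 0.01606j, Y(Ω₂)=-0.02245 + 0.01524j
  term(m=+5) = -0.09290 + 0.07817j   from Y*(Ω₁)=-0.20145 - 0.22087j, Y(Ω₂)=0.01621 - 0.40581j
  term(m=+6) = 0.02514 - 0.02801j   from Y*(Ω₁)=0.00588 - 0.10651j, Y(Ω₂)=0.27519 + 0.22082j
Σ over m = 0.30501 + 0.00000j; ×(4π/13) → 0.29484 + 0.00000j. Real part: 0.294838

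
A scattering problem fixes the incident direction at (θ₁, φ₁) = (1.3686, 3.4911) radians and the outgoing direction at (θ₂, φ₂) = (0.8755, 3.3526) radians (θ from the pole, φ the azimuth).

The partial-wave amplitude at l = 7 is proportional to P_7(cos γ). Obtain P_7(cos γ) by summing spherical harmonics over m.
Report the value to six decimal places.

-0.411523

Expand P_7 via completeness: Σ_{m} conj(Y_{7,m}) at Ω₁ times Y_{7,m} at Ω₂ —
  m=-7: Y*=+0.332513-0.277265i  Y=-0.007367+0.078358i  product +0.019276+0.028098i
  m=-6: Y*=-0.166802+0.287150i  Y=+0.073718-0.234359i  product +0.055000+0.060260i
  m=-5: Y*=-0.027689+0.155032i  Y=-0.209417+0.369378i  product -0.051467-0.042694i
  m=-4: Y*=-0.057765-0.331020i  Y=+0.253571-0.285196i  product -0.109053-0.067463i
  m=-3: Y*=-0.029619-0.051458i  Y=+0.000078-0.000058i  product -0.000005-0.000002i
  m=-2: Y*=+0.249197+0.209476i  Y=-0.326647+0.146662i  product -0.112121-0.031877i
  m=-1: Y*=+0.019548+0.007125i  Y=+0.158906-0.034037i  product +0.003349+0.000467i
  m=+0: Y*=-0.320818-0.000000i  Y=+0.315374+0.000000i  product -0.101178-0.000000i
  m=+1: Y*=-0.019548+0.007125i  Y=-0.158906-0.034037i  product +0.003349-0.000467i
  m=+2: Y*=+0.249197-0.209476i  Y=-0.326647-0.146662i  product -0.112121+0.031877i
  m=+3: Y*=+0.029619-0.051458i  Y=-0.000078-0.000058i  product -0.000005+0.000002i
  m=+4: Y*=-0.057765+0.331020i  Y=+0.253571+0.285196i  product -0.109053+0.067463i
  m=+5: Y*=+0.027689+0.155032i  Y=+0.209417+0.369378i  product -0.051467+0.042694i
  m=+6: Y*=-0.166802-0.287150i  Y=+0.073718+0.234359i  product +0.055000-0.060260i
  m=+7: Y*=-0.332513-0.277265i  Y=+0.007367+0.078358i  product +0.019276-0.028098i
Accumulated sum -0.491220-0.000000i; after 4π/(2l+1) scaling, -0.411523-0.000000i ⇒ P_7 = -0.411523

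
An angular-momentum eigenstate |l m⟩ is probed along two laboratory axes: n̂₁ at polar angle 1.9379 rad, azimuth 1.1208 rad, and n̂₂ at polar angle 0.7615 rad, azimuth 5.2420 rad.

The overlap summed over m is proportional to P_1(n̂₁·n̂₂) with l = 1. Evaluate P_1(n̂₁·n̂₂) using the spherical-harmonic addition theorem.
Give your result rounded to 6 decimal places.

-0.618733

Term-by-term m-sum for l=1 (normalisation 4π/3 = 4.188790):
  [-1]  conj(Y_{1,-1})(Ω₁) = +0.140264+0.290371i ; Y_{1,-1}(Ω₂) = +0.120436+0.205735i ; Δ = -0.042847+0.063828i
  [+0]  conj(Y_{1,0})(Ω₁) = -0.175366-0.000000i ; Y_{1,0}(Ω₂) = +0.353651+0.000000i ; Δ = -0.062018-0.000000i
  [+1]  conj(Y_{1,1})(Ω₁) = -0.140264+0.290371i ; Y_{1,1}(Ω₂) = -0.120436+0.205735i ; Δ = -0.042847-0.063828i
Total Σ_m = -0.147712+0.000000i. Multiply by 4.188790: -0.618733+0.000000i. P_1(cos γ) = -0.618733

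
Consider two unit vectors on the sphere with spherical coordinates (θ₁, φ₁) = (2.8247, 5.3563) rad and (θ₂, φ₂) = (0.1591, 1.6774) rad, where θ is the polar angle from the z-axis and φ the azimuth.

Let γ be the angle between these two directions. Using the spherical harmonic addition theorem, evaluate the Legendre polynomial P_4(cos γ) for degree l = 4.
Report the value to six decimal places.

0.814523

Term-by-term m-sum for l=4 (normalisation 4π/9 = 1.396263):
  m=-4: (-0.003522, 0.002237) × (0.000254, -0.000115) = (-0.000001, 0.000001)  (running Σ = (-0.000001, 0.000001))
  m=-3: (0.033670, 0.012709) × (0.001545, 0.004665) = (-0.000007, 0.000177)  (running Σ = (-0.000008, 0.000178))
  m=-2: (-0.048254, -0.165948) × (-0.047797, 0.010348) = (0.004024, 0.007432)  (running Σ = (0.004016, 0.007610))
  m=-1: (-0.279217, 0.371971) × (-0.030113, -0.281409) = (0.113084, 0.067373)  (running Σ = (0.117100, 0.074983))
  m=0: (0.470307, -0.000000) × (0.742408, 0.000000) = (0.349160, 0.000000)  (running Σ = (0.466260, 0.074983))
  m=1: (0.279217, 0.371971) × (0.030113, -0.281409) = (0.113084, -0.067373)  (running Σ = (0.579344, 0.007610))
  m=2: (-0.048254, 0.165948) × (-0.047797, -0.010348) = (0.004024, -0.007432)  (running Σ = (0.583367, 0.000178))
  m=3: (-0.033670, 0.012709) × (-0.001545, 0.004665) = (-0.000007, -0.000177)  (running Σ = (0.583360, 0.000001))
  m=4: (-0.003522, -0.002237) × (0.000254, 0.000115) = (-0.000001, -0.000001)  (running Σ = (0.583359, 0.000000))
Σ over m = (0.583359, 0.000000); ×(4π/9) → (0.814523, 0.000000). Real part: 0.814523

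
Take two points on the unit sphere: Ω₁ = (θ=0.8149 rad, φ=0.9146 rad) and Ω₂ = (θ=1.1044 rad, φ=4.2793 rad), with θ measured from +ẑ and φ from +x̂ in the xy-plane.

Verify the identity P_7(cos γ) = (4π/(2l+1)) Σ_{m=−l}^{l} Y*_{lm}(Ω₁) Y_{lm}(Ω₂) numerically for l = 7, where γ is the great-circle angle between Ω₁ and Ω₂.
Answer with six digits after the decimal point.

Summing Y*_{l m}(θ₁,φ₁)·Y_{l m}(θ₂,φ₂) over m ∈ [−7, 7]; prefactor 4π/(2·7+1) = 0.837758:
  m=-7: Y*=+0.053630+0.006413i  Y=+0.024890+0.225422i  product -0.000111+0.012249i
  m=-6: Y*=+0.133331-0.136076i  Y=+0.365746-0.220763i  product +0.018725-0.079204i
  m=-5: Y*=-0.053214-0.379291i  Y=-0.281417-0.190325i  product -0.057213+0.116867i
  m=-4: Y*=-0.382402-0.217331i  Y=+0.012546-0.076981i  product -0.021528+0.026711i
  m=-3: Y*=-0.141626+0.059510i  Y=-0.341664+0.095121i  product +0.042728-0.033804i
  m=-2: Y*=+0.074038-0.280114i  Y=+0.050742+0.059681i  product +0.020474-0.009795i
  m=-1: Y*=-0.180891-0.234915i  Y=-0.134214+0.290277i  product +0.092469-0.020980i
  m=+0: Y*=+0.209815-0.000000i  Y=+0.119954+0.000000i  product +0.025168+0.000000i
  m=+1: Y*=+0.180891-0.234915i  Y=+0.134214+0.290277i  product +0.092469+0.020980i
  m=+2: Y*=+0.074038+0.280114i  Y=+0.050742-0.059681i  product +0.020474+0.009795i
  m=+3: Y*=+0.141626+0.059510i  Y=+0.341664+0.095121i  product +0.042728+0.033804i
  m=+4: Y*=-0.382402+0.217331i  Y=+0.012546+0.076981i  product -0.021528-0.026711i
  m=+5: Y*=+0.053214-0.379291i  Y=+0.281417-0.190325i  product -0.057213-0.116867i
  m=+6: Y*=+0.133331+0.136076i  Y=+0.365746+0.220763i  product +0.018725+0.079204i
  m=+7: Y*=-0.053630+0.006413i  Y=-0.024890+0.225422i  product -0.000111-0.012249i
Σ over m = +0.216255-0.000000i; ×(4π/15) → +0.181169-0.000000i. Real part: 0.181169

0.181169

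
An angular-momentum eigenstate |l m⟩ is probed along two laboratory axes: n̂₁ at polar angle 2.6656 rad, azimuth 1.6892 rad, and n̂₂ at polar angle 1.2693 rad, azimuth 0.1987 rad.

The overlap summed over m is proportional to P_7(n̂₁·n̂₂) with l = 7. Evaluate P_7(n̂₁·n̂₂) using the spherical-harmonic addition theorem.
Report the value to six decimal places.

Expand P_7 via completeness: Σ_{m} conj(Y_{7,m}) at Ω₁ times Y_{7,m} at Ω₂ —
  m=-7: Y*=+0.001563-0.001433i  Y=+0.064769-0.356141i  product -0.000409-0.000650i
  m=-6: Y*=+0.011670+0.010039i  Y=+0.155679-0.391365i  product +0.005746-0.003004i
  m=-5: Y*=-0.038346+0.057021i  Y=+0.023264-0.035718i  product +0.001145+0.002696i
  m=-4: Y*=-0.186058-0.095359i  Y=-0.235239+0.239705i  product +0.066626-0.022167i
  m=-3: Y*=+0.148490-0.400300i  Y=-0.136144+0.092364i  product +0.016757+0.068214i
  m=-2: Y*=+0.492475+0.118852i  Y=+0.250475-0.105132i  product +0.135848-0.022006i
  m=-1: Y*=-0.014658+0.123214i  Y=+0.200271-0.040326i  product +0.002033+0.025267i
  m=+0: Y*=+0.433158-0.000000i  Y=-0.249770+0.000000i  product -0.108190+0.000000i
  m=+1: Y*=+0.014658+0.123214i  Y=-0.200271-0.040326i  product +0.002033-0.025267i
  m=+2: Y*=+0.492475-0.118852i  Y=+0.250475+0.105132i  product +0.135848+0.022006i
  m=+3: Y*=-0.148490-0.400300i  Y=+0.136144+0.092364i  product +0.016757-0.068214i
  m=+4: Y*=-0.186058+0.095359i  Y=-0.235239-0.239705i  product +0.066626+0.022167i
  m=+5: Y*=+0.038346+0.057021i  Y=-0.023264-0.035718i  product +0.001145-0.002696i
  m=+6: Y*=+0.011670-0.010039i  Y=+0.155679+0.391365i  product +0.005746+0.003004i
  m=+7: Y*=-0.001563-0.001433i  Y=-0.064769-0.356141i  product -0.000409+0.000650i
Accumulated sum +0.347302-0.000000i; after 4π/(2l+1) scaling, +0.290955-0.000000i ⇒ P_7 = 0.290955

0.290955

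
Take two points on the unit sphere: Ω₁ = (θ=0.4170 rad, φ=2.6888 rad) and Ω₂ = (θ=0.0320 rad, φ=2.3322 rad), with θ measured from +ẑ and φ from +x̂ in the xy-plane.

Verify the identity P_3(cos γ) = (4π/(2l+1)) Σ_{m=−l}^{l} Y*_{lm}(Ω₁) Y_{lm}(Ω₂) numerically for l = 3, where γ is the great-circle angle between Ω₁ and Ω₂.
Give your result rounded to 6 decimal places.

0.595974

Addition theorem: P_3(cos γ) = (4π/7) Σ_m Y*_{lm}(Ω₁) Y_{lm}(Ω₂), m = −3…3:
  m=-3: Y*=-0.005844+0.027097i  Y=+0.000010-0.000009i  product +0.000000+0.000000i
  m=-2: Y*=+0.094609-0.120600i  Y=-0.000050+0.001044i  product +0.000121+0.000105i
  m=-1: Y*=-0.374274+0.182086i  Y=-0.028499-0.029901i  product +0.016111+0.006002i
  m=+0: Y*=+0.402544-0.000000i  Y=+0.744062+0.000000i  product +0.299518+0.000000i
  m=+1: Y*=+0.374274+0.182086i  Y=+0.028499-0.029901i  product +0.016111-0.006002i
  m=+2: Y*=+0.094609+0.120600i  Y=-0.000050-0.001044i  product +0.000121-0.000105i
  m=+3: Y*=+0.005844+0.027097i  Y=-0.000010-0.000009i  product +0.000000-0.000000i
Total Σ_m = +0.331983-0.000000i. Multiply by 1.795196: +0.595974-0.000000i. P_3(cos γ) = 0.595974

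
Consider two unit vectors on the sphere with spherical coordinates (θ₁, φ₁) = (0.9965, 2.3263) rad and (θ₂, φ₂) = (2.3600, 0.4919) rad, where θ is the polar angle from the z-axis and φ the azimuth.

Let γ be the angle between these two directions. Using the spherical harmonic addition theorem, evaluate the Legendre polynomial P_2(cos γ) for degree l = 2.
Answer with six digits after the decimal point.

Expand P_2 via completeness: Σ_{m} conj(Y_{2,m}) at Ω₁ times Y_{2,m} at Ω₂ —
  m=-2: -0.016270-0.271793i × +0.106157-0.159584i = -0.045101-0.026256i  (running Σ = -0.045101-0.026256i)
  m=-1: -0.241594+0.256488i × -0.340467+0.182433i = +0.035463-0.131400i  (running Σ = -0.009638-0.157657i)
  m=0: -0.036162-0.000000i × +0.161296+0.000000i = -0.005833-0.000000i  (running Σ = -0.015471-0.157657i)
  m=1: +0.241594+0.256488i × +0.340467+0.182433i = +0.035463+0.131400i  (running Σ = +0.019992-0.026256i)
  m=2: -0.016270+0.271793i × +0.106157+0.159584i = -0.045101+0.026256i  (running Σ = -0.025109+0.000000i)
Σ over m = -0.025109+0.000000i; ×(4π/5) → -0.063105+0.000000i. Real part: -0.063105

-0.063105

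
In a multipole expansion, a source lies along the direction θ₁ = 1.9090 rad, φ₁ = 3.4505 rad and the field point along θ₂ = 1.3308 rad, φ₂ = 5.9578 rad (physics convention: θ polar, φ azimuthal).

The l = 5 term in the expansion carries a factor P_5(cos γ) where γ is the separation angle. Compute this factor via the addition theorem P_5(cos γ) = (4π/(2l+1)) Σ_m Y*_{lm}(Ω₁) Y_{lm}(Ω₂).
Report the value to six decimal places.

Term-by-term m-sum for l=5 (normalisation 4π/11 = 1.142397):
  m=-5: (-0.009104, -0.346626) × (-0.022515, 0.400692) = (0.139095, 0.004156)  (running Σ = (0.139095, 0.004156))
  m=-4: (-0.126854, -0.364200) × (0.082614, 0.299375) = (0.098552, -0.068065)  (running Σ = (0.237648, -0.063909))
  m=-3: (0.001608, 0.002141) × (-0.087294, -0.129077) = (0.000136, -0.000394)  (running Σ = (0.237784, -0.064303))
  m=-2: (0.273192, 0.194134) × (-0.251144, -0.191226) = (-0.031487, -0.100997)  (running Σ = (0.206297, -0.165301))
  m=-1: (0.082526, 0.026336) × (0.081367, 0.027451) = (0.005992, 0.004408)  (running Σ = (0.212289, -0.160892))
  m=0: (-0.312655, -0.000000) × (0.312629, 0.000000) = (-0.097745, -0.000000)  (running Σ = (0.114544, -0.160892))
  m=1: (-0.082526, 0.026336) × (-0.081367, 0.027451) = (0.005992, -0.004408)  (running Σ = (0.120536, -0.165301))
  m=2: (0.273192, -0.194134) × (-0.251144, 0.191226) = (-0.031487, 0.100997)  (running Σ = (0.089049, -0.064303))
  m=3: (-0.001608, 0.002141) × (0.087294, -0.129077) = (0.000136, 0.000394)  (running Σ = (0.089185, -0.063909))
  m=4: (-0.126854, 0.364200) × (0.082614, -0.299375) = (0.098552, 0.068065)  (running Σ = (0.187737, 0.004156))
  m=5: (0.009104, -0.346626) × (0.022515, 0.400692) = (0.139095, -0.004156)  (running Σ = (0.326833, -0.000000))
Accumulated sum (0.326833, -0.000000); after 4π/(2l+1) scaling, (0.373373, -0.000000) ⇒ P_5 = 0.373373

0.373373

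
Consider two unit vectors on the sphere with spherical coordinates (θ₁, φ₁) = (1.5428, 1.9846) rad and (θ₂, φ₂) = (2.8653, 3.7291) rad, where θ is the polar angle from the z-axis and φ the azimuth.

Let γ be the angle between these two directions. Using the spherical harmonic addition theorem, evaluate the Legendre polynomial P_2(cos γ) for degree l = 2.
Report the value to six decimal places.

-0.491773

Summing Y*_{l m}(θ₁,φ₁)·Y_{l m}(θ₂,φ₂) over m ∈ [−2, 2]; prefactor 4π/(2·2+1) = 2.513274:
  term(m=-2) = -0.01043 + 0.00378j   from Y*(Ω₁)=-0.26116 - 0.28420j, Y(Ω₂)=0.01108 - 0.02652j
  term(m=-1) = 0.00076 + 0.00432j   from Y*(Ω₁)=-0.00869 + 0.01979j, Y(Ω₂)=0.16875 - 0.11238j
  term(m=+0) = -0.17632 + 0.00000j   from Y*(Ω₁)=-0.31465 + 0.00000j, Y(Ω₂)=0.56037 + 0.00000j
  term(m=+1) = 0.00076 - 0.00432j   from Y*(Ω₁)=0.00869 + 0.01979j, Y(Ω₂)=-0.16875 - 0.11238j
  term(m=+2) = -0.01043 - 0.00378j   from Y*(Ω₁)=-0.26116 + 0.28420j, Y(Ω₂)=0.01108 + 0.02652j
Σ over m = -0.19567 + 0.00000j; ×(4π/5) → -0.49177 + 0.00000j. Real part: -0.491773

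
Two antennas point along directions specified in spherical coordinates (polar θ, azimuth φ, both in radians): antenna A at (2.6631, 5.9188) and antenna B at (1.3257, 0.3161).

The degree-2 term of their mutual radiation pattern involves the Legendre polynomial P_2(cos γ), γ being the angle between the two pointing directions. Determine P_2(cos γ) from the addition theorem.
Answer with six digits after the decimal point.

-0.473946

Expand P_2 via completeness: Σ_{m} conj(Y_{2,m}) at Ω₁ times Y_{2,m} at Ω₂ —
  [-2]  conj(Y_{2,-2})(Ω₁) = (0.061091, -0.054537) ; Y_{2,-2}(Ω₂) = (0.293271, -0.214818) ; Δ = (0.006201, -0.029118)
  [-1]  conj(Y_{2,-1})(Ω₁) = (-0.295031, 0.112530) ; Y_{2,-1}(Ω₂) = (0.172846, -0.056532) ; Δ = (-0.044633, 0.036129)
  [+0]  conj(Y_{2,0})(Ω₁) = (0.430188, -0.000000) ; Y_{2,0}(Ω₂) = (-0.259682, 0.000000) ; Δ = (-0.111712, 0.000000)
  [+1]  conj(Y_{2,1})(Ω₁) = (0.295031, 0.112530) ; Y_{2,1}(Ω₂) = (-0.172846, -0.056532) ; Δ = (-0.044633, -0.036129)
  [+2]  conj(Y_{2,2})(Ω₁) = (0.061091, 0.054537) ; Y_{2,2}(Ω₂) = (0.293271, 0.214818) ; Δ = (0.006201, 0.029118)
Total Σ_m = (-0.188577, 0.000000). Multiply by 2.513274: (-0.473946, 0.000000). P_2(cos γ) = -0.473946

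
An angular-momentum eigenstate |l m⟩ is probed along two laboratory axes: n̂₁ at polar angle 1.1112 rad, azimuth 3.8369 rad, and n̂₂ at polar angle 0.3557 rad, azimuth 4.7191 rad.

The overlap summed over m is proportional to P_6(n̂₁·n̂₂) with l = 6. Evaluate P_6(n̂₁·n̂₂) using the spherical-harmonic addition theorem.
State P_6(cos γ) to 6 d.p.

0.136613

Summing Y*_{l m}(θ₁,φ₁)·Y_{l m}(θ₂,φ₂) over m ∈ [−6, 6]; prefactor 4π/(2·6+1) = 0.966644:
  m=-6: Y*=(-0.128830, -0.214656)  Y=(-0.000861, 0.000035)  product (0.000118, 0.000180)
  m=-5: Y*=(0.405380, 0.141096)  Y=(0.000270, 0.008030)  product (-0.001024, 0.003293)
  m=-4: Y*=(-0.250828, 0.094516)  Y=(0.045458, -0.001221)  product (-0.011287, 0.004603)
  m=-3: Y*=(-0.085621, 0.151246)  Y=(-0.003461, -0.171871)  product (0.026291, 0.014192)
  m=-2: Y*=(-0.059266, -0.325358)  Y=(-0.421183, 0.005653)  product (0.026801, 0.136700)
  m=-1: Y*=(-0.047114, -0.039307)  Y=(0.003718, 0.554003)  product (0.021601, -0.026247)
  m=+0: Y*=(0.332113, -0.000000)  Y=(0.049151, 0.000000)  product (0.016324, 0.000000)
  m=+1: Y*=(0.047114, -0.039307)  Y=(-0.003718, 0.554003)  product (0.021601, 0.026247)
  m=+2: Y*=(-0.059266, 0.325358)  Y=(-0.421183, -0.005653)  product (0.026801, -0.136700)
  m=+3: Y*=(0.085621, 0.151246)  Y=(0.003461, -0.171871)  product (0.026291, -0.014192)
  m=+4: Y*=(-0.250828, -0.094516)  Y=(0.045458, 0.001221)  product (-0.011287, -0.004603)
  m=+5: Y*=(-0.405380, 0.141096)  Y=(-0.000270, 0.008030)  product (-0.001024, -0.003293)
  m=+6: Y*=(-0.128830, 0.214656)  Y=(-0.000861, -0.000035)  product (0.000118, -0.000180)
Accumulated sum (0.141327, 0.000000); after 4π/(2l+1) scaling, (0.136613, 0.000000) ⇒ P_6 = 0.136613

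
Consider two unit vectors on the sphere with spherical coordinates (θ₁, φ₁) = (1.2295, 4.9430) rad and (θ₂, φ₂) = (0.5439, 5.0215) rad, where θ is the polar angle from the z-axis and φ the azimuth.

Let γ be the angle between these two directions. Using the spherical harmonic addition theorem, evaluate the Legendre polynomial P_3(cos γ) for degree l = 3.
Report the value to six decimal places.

-0.006153

Addition theorem: P_3(cos γ) = (4π/7) Σ_m Y*_{lm}(Ω₁) Y_{lm}(Ω₂), m = −3…3:
  [-3]  conj(Y_{3,-3})(Ω₁) = -0.22272 + 0.26884j ; Y_{3,-3}(Ω₂) = -0.04625 - 0.03469j ; Δ = 0.01963 - 0.00471j
  [-2]  conj(Y_{3,-2})(Ω₁) = -0.27201 - 0.13518j ; Y_{3,-2}(Ω₂) = -0.19083 + 0.13573j ; Δ = 0.07026 - 0.01112j
  [-1]  conj(Y_{3,-1})(Ω₁) = -0.03062 + 0.13041j ; Y_{3,-1}(Ω₂) = 0.13539 + 0.42394j ; Δ = -0.05943 + 0.00467j
  [+0]  conj(Y_{3,0})(Ω₁) = -0.30475 + 0.00000j ; Y_{3,0}(Ω₂) = 0.21110 + 0.00000j ; Δ = -0.06433 + 0.00000j
  [+1]  conj(Y_{3,1})(Ω₁) = 0.03062 + 0.13041j ; Y_{3,1}(Ω₂) = -0.13539 + 0.42394j ; Δ = -0.05943 - 0.00467j
  [+2]  conj(Y_{3,2})(Ω₁) = -0.27201 + 0.13518j ; Y_{3,2}(Ω₂) = -0.19083 - 0.13573j ; Δ = 0.07026 + 0.01112j
  [+3]  conj(Y_{3,3})(Ω₁) = 0.22272 + 0.26884j ; Y_{3,3}(Ω₂) = 0.04625 - 0.03469j ; Δ = 0.01963 + 0.00471j
Total Σ_m = -0.00343 + 0.00000j. Multiply by 1.795196: -0.00615 + 0.00000j. P_3(cos γ) = -0.006153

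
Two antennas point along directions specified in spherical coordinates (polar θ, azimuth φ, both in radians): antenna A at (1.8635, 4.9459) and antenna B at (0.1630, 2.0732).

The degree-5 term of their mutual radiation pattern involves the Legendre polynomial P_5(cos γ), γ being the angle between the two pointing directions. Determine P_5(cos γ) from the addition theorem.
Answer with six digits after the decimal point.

-0.218867

Addition theorem: P_5(cos γ) = (4π/11) Σ_m Y*_{lm}(Ω₁) Y_{lm}(Ω₂), m = −5…5:
  [-5]  conj(Y_{5,-5})(Ω₁) = (0.343520, -0.146552) ; Y_{5,-5}(Ω₂) = (-0.000031, 0.000042) ; Δ = (-0.000004, 0.000019)
  [-4]  conj(Y_{5,-4})(Ω₁) = (-0.211623, -0.286167) ; Y_{5,-4}(Ω₂) = (-0.000427, -0.000909) ; Δ = (-0.000170, 0.000315)
  [-3]  conj(Y_{5,-3})(Ω₁) = (0.049071, -0.058196) ; Y_{5,-3}(Ω₂) = (0.011454, 0.000729) ; Δ = (0.000604, -0.000631)
  [-2]  conj(Y_{5,-2})(Ω₁) = (-0.300311, -0.151425) ; Y_{5,-2}(Ω₂) = (-0.045367, 0.071407) ; Δ = (0.024437, -0.014575)
  [-1]  conj(Y_{5,-1})(Ω₁) = (-0.001421, 0.005974) ; Y_{5,-1}(Ω₂) = (-0.182132, -0.331494) ; Δ = (0.002239, -0.000617)
  [+0]  conj(Y_{5,0})(Ω₁) = (-0.324248, -0.000000) ; Y_{5,0}(Ω₂) = (0.758059, 0.000000) ; Δ = (-0.245799, -0.000000)
  [+1]  conj(Y_{5,1})(Ω₁) = (0.001421, 0.005974) ; Y_{5,1}(Ω₂) = (0.182132, -0.331494) ; Δ = (0.002239, 0.000617)
  [+2]  conj(Y_{5,2})(Ω₁) = (-0.300311, 0.151425) ; Y_{5,2}(Ω₂) = (-0.045367, -0.071407) ; Δ = (0.024437, 0.014575)
  [+3]  conj(Y_{5,3})(Ω₁) = (-0.049071, -0.058196) ; Y_{5,3}(Ω₂) = (-0.011454, 0.000729) ; Δ = (0.000604, 0.000631)
  [+4]  conj(Y_{5,4})(Ω₁) = (-0.211623, 0.286167) ; Y_{5,4}(Ω₂) = (-0.000427, 0.000909) ; Δ = (-0.000170, -0.000315)
  [+5]  conj(Y_{5,5})(Ω₁) = (-0.343520, -0.146552) ; Y_{5,5}(Ω₂) = (0.000031, 0.000042) ; Δ = (-0.000004, -0.000019)
Total Σ_m = (-0.191586, -0.000000). Multiply by 1.142397: (-0.218867, -0.000000). P_5(cos γ) = -0.218867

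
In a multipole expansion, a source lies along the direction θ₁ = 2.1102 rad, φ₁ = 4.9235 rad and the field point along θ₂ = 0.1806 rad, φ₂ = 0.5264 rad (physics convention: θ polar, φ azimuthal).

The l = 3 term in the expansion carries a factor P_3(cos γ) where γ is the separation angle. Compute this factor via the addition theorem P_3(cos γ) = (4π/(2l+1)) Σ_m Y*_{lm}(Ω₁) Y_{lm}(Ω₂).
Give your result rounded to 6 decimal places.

Summing Y*_{l m}(θ₁,φ₁)·Y_{l m}(θ₂,φ₂) over m ∈ [−3, 3]; prefactor 4π/(2·3+1) = 1.795196:
  m=-3: (-0.155975, 0.212432) × (-0.000020, -0.002418) = (0.000517, 0.000373)  (running Σ = (0.000517, 0.000373))
  m=-2: (0.352502, 0.158358) × (0.016061, -0.028181) = (0.010124, -0.007391)  (running Σ = (0.010641, -0.007018))
  m=-1: (0.018539, -0.086506) × (0.192667, -0.111957) = (-0.006113, -0.018742)  (running Σ = (0.004528, -0.025760))
  m=0: (0.322192, -0.000000) × (0.674994, 0.000000) = (0.217477, 0.000000)  (running Σ = (0.222005, -0.025760))
  m=1: (-0.018539, -0.086506) × (-0.192667, -0.111957) = (-0.006113, 0.018742)  (running Σ = (0.215892, -0.007018))
  m=2: (0.352502, -0.158358) × (0.016061, 0.028181) = (0.010124, 0.007391)  (running Σ = (0.226016, 0.000373))
  m=3: (0.155975, 0.212432) × (0.000020, -0.002418) = (0.000517, -0.000373)  (running Σ = (0.226533, 0.000000))
Total Σ_m = (0.226533, 0.000000). Multiply by 1.795196: (0.406671, 0.000000). P_3(cos γ) = 0.406671

0.406671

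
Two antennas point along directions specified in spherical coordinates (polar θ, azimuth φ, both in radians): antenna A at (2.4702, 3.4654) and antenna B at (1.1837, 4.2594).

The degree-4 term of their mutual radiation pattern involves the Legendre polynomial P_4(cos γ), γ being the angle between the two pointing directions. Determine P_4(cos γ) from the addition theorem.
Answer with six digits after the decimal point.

Term-by-term m-sum for l=4 (normalisation 4π/9 = 1.396263):
  m=-4: (0.018032, 0.063770) × (-0.077713, 0.315975) = (-0.021551, 0.000742)  (running Σ = (-0.021551, 0.000742))
  m=-3: (0.133087, 0.194794) × (0.366806, -0.078884) = (0.064183, 0.060953)  (running Σ = (0.042632, 0.061695))
  m=-2: (0.339786, 0.257030) × (0.000434, 0.000553) = (0.000005, 0.000299)  (running Σ = (0.042637, 0.061995))
  m=-1: (0.282046, 0.094660) × (0.144933, -0.297759) = (0.069064, -0.070262)  (running Σ = (0.111701, -0.008268))
  m=0: (-0.236729, -0.000000) × (-0.059708, 0.000000) = (0.014135, 0.000000)  (running Σ = (0.125836, -0.008268))
  m=1: (-0.282046, 0.094660) × (-0.144933, -0.297759) = (0.069064, 0.070262)  (running Σ = (0.194899, 0.061995))
  m=2: (0.339786, -0.257030) × (0.000434, -0.000553) = (0.000005, -0.000299)  (running Σ = (0.194905, 0.061695))
  m=3: (-0.133087, 0.194794) × (-0.366806, -0.078884) = (0.064183, -0.060953)  (running Σ = (0.259088, 0.000742))
  m=4: (0.018032, -0.063770) × (-0.077713, -0.315975) = (-0.021551, -0.000742)  (running Σ = (0.237537, -0.000000))
Accumulated sum (0.237537, -0.000000); after 4π/(2l+1) scaling, (0.331664, -0.000000) ⇒ P_4 = 0.331664

0.331664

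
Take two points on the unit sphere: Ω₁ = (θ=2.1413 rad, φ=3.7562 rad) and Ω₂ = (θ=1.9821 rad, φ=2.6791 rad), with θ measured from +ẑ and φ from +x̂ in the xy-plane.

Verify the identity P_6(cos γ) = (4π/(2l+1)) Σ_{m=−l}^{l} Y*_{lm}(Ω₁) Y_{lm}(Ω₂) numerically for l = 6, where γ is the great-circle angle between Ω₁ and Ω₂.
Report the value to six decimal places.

0.213710

Expand P_6 via completeness: Σ_{m} conj(Y_{6,m}) at Ω₁ times Y_{6,m} at Ω₂ —
  term(m=-6) = +0.048397+0.008778i   from Y*(Ω₁)=-0.146724-0.089162i, Y(Ω₂)=-0.267445+0.102699i
  term(m=-5) = +0.102991-0.129170i   from Y*(Ω₁)=-0.380745+0.026143i, Y(Ω₂)=-0.292414+0.319177i
  term(m=-4) = -0.029674-0.069413i   from Y*(Ω₁)=-0.306593+0.249538i, Y(Ω₂)=-0.052623+0.183571i
  term(m=-3) = +0.010833+0.000974i   from Y*(Ω₁)=-0.011778+0.042060i, Y(Ω₂)=-0.045397-0.244858i
  term(m=-2) = -0.051879+0.078599i   from Y*(Ω₁)=-0.111494-0.313609i, Y(Ω₂)=-0.170292-0.225966i
  term(m=-1) = -0.013233-0.024589i   from Y*(Ω₁)=-0.144211-0.101784i, Y(Ω₂)=+0.141576+0.070584i
  term(m=+0) = +0.086212+0.000000i   from Y*(Ω₁)=+0.289863-0.000000i, Y(Ω₂)=+0.297424+0.000000i
  term(m=+1) = -0.013233+0.024589i   from Y*(Ω₁)=+0.144211-0.101784i, Y(Ω₂)=-0.141576+0.070584i
  term(m=+2) = -0.051879-0.078599i   from Y*(Ω₁)=-0.111494+0.313609i, Y(Ω₂)=-0.170292+0.225966i
  term(m=+3) = +0.010833-0.000974i   from Y*(Ω₁)=+0.011778+0.042060i, Y(Ω₂)=+0.045397-0.244858i
  term(m=+4) = -0.029674+0.069413i   from Y*(Ω₁)=-0.306593-0.249538i, Y(Ω₂)=-0.052623-0.183571i
  term(m=+5) = +0.102991+0.129170i   from Y*(Ω₁)=+0.380745+0.026143i, Y(Ω₂)=+0.292414+0.319177i
  term(m=+6) = +0.048397-0.008778i   from Y*(Ω₁)=-0.146724+0.089162i, Y(Ω₂)=-0.267445-0.102699i
Total Σ_m = +0.221085+0.000000i. Multiply by 0.966644: +0.213710+0.000000i. P_6(cos γ) = 0.213710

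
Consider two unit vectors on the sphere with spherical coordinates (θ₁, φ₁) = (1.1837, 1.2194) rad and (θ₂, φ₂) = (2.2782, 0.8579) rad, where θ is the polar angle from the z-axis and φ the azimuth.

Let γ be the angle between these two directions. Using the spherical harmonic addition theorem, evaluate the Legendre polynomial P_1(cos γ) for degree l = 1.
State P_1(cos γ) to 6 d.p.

0.413001

Term-by-term m-sum for l=1 (normalisation 4π/3 = 4.188790):
  m=-1: (0.110123, 0.300381) × (0.171743, -0.198644) = (0.078582, 0.029713)  (running Σ = (0.078582, 0.029713))
  m=0: (0.184448, -0.000000) × (-0.317525, 0.000000) = (-0.058567, 0.000000)  (running Σ = (0.020015, 0.029713))
  m=1: (-0.110123, 0.300381) × (-0.171743, -0.198644) = (0.078582, -0.029713)  (running Σ = (0.098597, 0.000000))
Σ over m = (0.098597, 0.000000); ×(4π/3) → (0.413001, 0.000000). Real part: 0.413001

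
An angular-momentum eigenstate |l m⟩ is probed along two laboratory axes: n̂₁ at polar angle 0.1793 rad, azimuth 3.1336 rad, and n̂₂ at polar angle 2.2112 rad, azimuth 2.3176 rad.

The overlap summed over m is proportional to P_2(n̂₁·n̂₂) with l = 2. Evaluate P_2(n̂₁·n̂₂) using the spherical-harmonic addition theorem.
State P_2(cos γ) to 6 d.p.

Addition theorem: P_2(cos γ) = (4π/5) Σ_m Y*_{lm}(Ω₁) Y_{lm}(Ω₂), m = −2…2:
  m=-2: 0.01228 - 0.00020j × -0.01915 + 0.24762j = -0.00019 + 0.00305j  (running Σ = -0.00019 + 0.00305j)
  m=-1: -0.13556 + 0.00108j × 0.25144 + 0.27164j = -0.03438 - 0.03655j  (running Σ = -0.03457 - 0.03351j)
  m=0: 0.60069 + 0.00000j × 0.02242 + 0.00000j = 0.01347 + 0.00000j  (running Σ = -0.02110 - 0.03351j)
  m=1: 0.13556 + 0.00108j × -0.25144 + 0.27164j = -0.03438 + 0.03655j  (running Σ = -0.05548 + 0.00305j)
  m=2: 0.01228 + 0.00020j × -0.01915 - 0.24762j = -0.00019 - 0.00305j  (running Σ = -0.05567 + 0.00000j)
Accumulated sum -0.05567 + 0.00000j; after 4π/(2l+1) scaling, -0.13990 + 0.00000j ⇒ P_2 = -0.139905

-0.139905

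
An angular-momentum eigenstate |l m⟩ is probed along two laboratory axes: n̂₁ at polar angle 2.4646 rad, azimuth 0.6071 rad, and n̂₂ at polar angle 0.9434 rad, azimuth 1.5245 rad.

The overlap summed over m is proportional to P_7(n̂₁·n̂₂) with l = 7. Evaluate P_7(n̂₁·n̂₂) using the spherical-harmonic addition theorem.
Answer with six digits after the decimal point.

Addition theorem: P_7(cos γ) = (4π/15) Σ_m Y*_{lm}(Ω₁) Y_{lm}(Ω₂), m = −7…7:
  [-7]  conj(Y_{7,-7})(Ω₁) = -0.00845 - 0.01694j ; Y_{7,-7}(Ω₂) = -0.03629 + 0.10803j ; Δ = 0.00214 - 0.00030j
  [-6]  conj(Y_{7,-6})(Ω₁) = 0.07731 + 0.04234j ; Y_{7,-6}(Ω₂) = -0.29734 - 0.08479j ; Δ = -0.01940 - 0.01914j
  [-5]  conj(Y_{7,-5})(Ω₁) = -0.24283 + 0.02586j ; Y_{7,-5}(Ω₂) = 0.10187 - 0.43218j ; Δ = -0.01356 + 0.10758j
  [-4]  conj(Y_{7,-4})(Ω₁) = 0.32635 - 0.28232j ; Y_{7,-4}(Ω₂) = 0.26918 + 0.05043j ; Δ = 0.10208 - 0.05954j
  [-3]  conj(Y_{7,-3})(Ω₁) = -0.10576 + 0.41333j ; Y_{7,-3}(Ω₂) = 0.02245 - 0.16056j ; Δ = 0.06399 + 0.02626j
  [-2]  conj(Y_{7,-2})(Ω₁) = -0.01593 - 0.04277j ; Y_{7,-2}(Ω₂) = 0.35513 + 0.03298j ; Δ = -0.00425 - 0.01572j
  [-1]  conj(Y_{7,-1})(Ω₁) = -0.31179 - 0.21657j ; Y_{7,-1}(Ω₂) = 0.00070 - 0.01521j ; Δ = -0.00351 + 0.00459j
  [+0]  conj(Y_{7,0})(Ω₁) = 0.17106 + 0.00000j ; Y_{7,0}(Ω₂) = 0.35318 + 0.00000j ; Δ = 0.06042 + 0.00000j
  [+1]  conj(Y_{7,1})(Ω₁) = 0.31179 - 0.21657j ; Y_{7,1}(Ω₂) = -0.00070 - 0.01521j ; Δ = -0.00351 - 0.00459j
  [+2]  conj(Y_{7,2})(Ω₁) = -0.01593 + 0.04277j ; Y_{7,2}(Ω₂) = 0.35513 - 0.03298j ; Δ = -0.00425 + 0.01572j
  [+3]  conj(Y_{7,3})(Ω₁) = 0.10576 + 0.41333j ; Y_{7,3}(Ω₂) = -0.02245 - 0.16056j ; Δ = 0.06399 - 0.02626j
  [+4]  conj(Y_{7,4})(Ω₁) = 0.32635 + 0.28232j ; Y_{7,4}(Ω₂) = 0.26918 - 0.05043j ; Δ = 0.10208 + 0.05954j
  [+5]  conj(Y_{7,5})(Ω₁) = 0.24283 + 0.02586j ; Y_{7,5}(Ω₂) = -0.10187 - 0.43218j ; Δ = -0.01356 - 0.10758j
  [+6]  conj(Y_{7,6})(Ω₁) = 0.07731 - 0.04234j ; Y_{7,6}(Ω₂) = -0.29734 + 0.08479j ; Δ = -0.01940 + 0.01914j
  [+7]  conj(Y_{7,7})(Ω₁) = 0.00845 - 0.01694j ; Y_{7,7}(Ω₂) = 0.03629 + 0.10803j ; Δ = 0.00214 + 0.00030j
Accumulated sum 0.31540 + 0.00000j; after 4π/(2l+1) scaling, 0.26423 + 0.00000j ⇒ P_7 = 0.264227

0.264227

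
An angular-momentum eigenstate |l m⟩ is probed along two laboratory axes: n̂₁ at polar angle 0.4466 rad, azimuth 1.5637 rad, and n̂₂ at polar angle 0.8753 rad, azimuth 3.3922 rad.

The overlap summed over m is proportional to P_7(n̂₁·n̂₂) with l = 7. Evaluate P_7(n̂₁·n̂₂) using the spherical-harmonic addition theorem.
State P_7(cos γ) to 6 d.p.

Summing Y*_{l m}(θ₁,φ₁)·Y_{l m}(θ₂,φ₂) over m ∈ [−7, 7]; prefactor 4π/(2·7+1) = 0.837758:
  m=-7: (-0.000070, -0.001400) × (0.014341, 0.077292) = (0.000107, -0.000025)  (running Σ = (0.000107, -0.000025))
  m=-6: (-0.010943, 0.000466) × (0.016473, -0.244940) = (-0.000066, 0.002688)  (running Σ = (0.000041, 0.002663))
  m=-5: (0.001873, 0.052768) × (-0.132633, 0.403257) = (-0.021527, -0.006243)  (running Σ = (-0.021486, -0.003581))
  m=-4: (0.174392, -0.004951) × (0.205547, -0.321838) = (0.034252, -0.057144)  (running Σ = (0.012766, -0.060724))
  m=-3: (-0.008337, -0.391539) × (-0.000299, 0.000279) = (0.000112, 0.000115)  (running Σ = (0.012878, -0.060610))
  m=-2: (-0.530229, 0.007526) × (-0.313915, 0.171988) = (0.165152, -0.093555)  (running Σ = (0.178030, -0.154165))
  m=-1: (0.001603, 0.225924) × (0.157917, -0.040425) = (0.009386, 0.035612)  (running Σ = (0.187416, -0.118553))
  m=0: (-0.394634, -0.000000) × (0.315130, 0.000000) = (-0.124361, -0.000000)  (running Σ = (0.063055, -0.118553))
  m=1: (-0.001603, 0.225924) × (-0.157917, -0.040425) = (0.009386, -0.035612)  (running Σ = (0.072441, -0.154165))
  m=2: (-0.530229, -0.007526) × (-0.313915, -0.171988) = (0.165152, 0.093555)  (running Σ = (0.237594, -0.060610))
  m=3: (0.008337, -0.391539) × (0.000299, 0.000279) = (0.000112, -0.000115)  (running Σ = (0.237705, -0.060724))
  m=4: (0.174392, 0.004951) × (0.205547, 0.321838) = (0.034252, 0.057144)  (running Σ = (0.271958, -0.003581))
  m=5: (-0.001873, 0.052768) × (0.132633, 0.403257) = (-0.021527, 0.006243)  (running Σ = (0.250430, 0.002663))
  m=6: (-0.010943, -0.000466) × (0.016473, 0.244940) = (-0.000066, -0.002688)  (running Σ = (0.250364, -0.000025))
  m=7: (0.000070, -0.001400) × (-0.014341, 0.077292) = (0.000107, 0.000025)  (running Σ = (0.250471, 0.000000))
Accumulated sum (0.250471, 0.000000); after 4π/(2l+1) scaling, (0.209834, 0.000000) ⇒ P_7 = 0.209834

0.209834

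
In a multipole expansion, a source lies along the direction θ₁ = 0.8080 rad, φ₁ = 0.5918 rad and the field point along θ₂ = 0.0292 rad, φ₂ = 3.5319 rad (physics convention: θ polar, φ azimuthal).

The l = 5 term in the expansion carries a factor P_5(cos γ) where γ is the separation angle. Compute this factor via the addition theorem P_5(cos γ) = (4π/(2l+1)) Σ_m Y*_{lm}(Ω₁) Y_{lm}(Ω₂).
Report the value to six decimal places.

Term-by-term m-sum for l=5 (normalisation 4π/11 = 1.142397):
  term(m=-5) = -0.000000-0.000000i   from Y*(Ω₁)=-0.090110+0.016639i, Y(Ω₂)=+0.000000+0.000000i
  term(m=-4) = +0.000000+0.000000i   from Y*(Ω₁)=-0.197983+0.193672i, Y(Ω₂)=+0.000000-0.000001i
  term(m=-3) = -0.000024-0.000017i   from Y*(Ω₁)=-0.087540+0.421863i, Y(Ω₂)=-0.000027+0.000063i
  term(m=-2) = +0.000702+0.000299i   from Y*(Ω₁)=+0.099873+0.244917i, Y(Ω₂)=+0.002049-0.002030i
  term(m=-1) = +0.015184+0.003102i   from Y*(Ω₁)=-0.172451-0.115915i, Y(Ω₂)=-0.068975+0.028377i
  term(m=+0) = -0.304963-0.000000i   from Y*(Ω₁)=-0.328048-0.000000i, Y(Ω₂)=+0.929629+0.000000i
  term(m=+1) = +0.015184-0.003102i   from Y*(Ω₁)=+0.172451-0.115915i, Y(Ω₂)=+0.068975+0.028377i
  term(m=+2) = +0.000702-0.000299i   from Y*(Ω₁)=+0.099873-0.244917i, Y(Ω₂)=+0.002049+0.002030i
  term(m=+3) = -0.000024+0.000017i   from Y*(Ω₁)=+0.087540+0.421863i, Y(Ω₂)=+0.000027+0.000063i
  term(m=+4) = +0.000000-0.000000i   from Y*(Ω₁)=-0.197983-0.193672i, Y(Ω₂)=+0.000000+0.000001i
  term(m=+5) = -0.000000+0.000000i   from Y*(Ω₁)=+0.090110+0.016639i, Y(Ω₂)=-0.000000+0.000000i
Σ over m = -0.273239+0.000000i; ×(4π/11) → -0.312148+0.000000i. Real part: -0.312148

-0.312148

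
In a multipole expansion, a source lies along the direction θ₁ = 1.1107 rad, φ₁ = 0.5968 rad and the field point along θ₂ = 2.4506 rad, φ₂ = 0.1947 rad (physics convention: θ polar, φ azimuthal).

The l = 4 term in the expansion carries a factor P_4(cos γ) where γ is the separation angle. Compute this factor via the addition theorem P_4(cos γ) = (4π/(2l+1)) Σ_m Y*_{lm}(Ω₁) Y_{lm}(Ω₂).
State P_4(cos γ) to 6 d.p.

0.253936

Expand P_4 via completeness: Σ_{m} conj(Y_{4,m}) at Ω₁ times Y_{4,m} at Ω₂ —
  m=-4: Y*=-0.207844+0.195339i  Y=+0.051959-0.051278i  product -0.000783+0.020807i
  m=-3: Y*=-0.087094+0.390200i  Y=-0.208276+0.137679i  product -0.035583-0.093260i
  m=-2: Y*=+0.037605+0.094922i  Y=+0.396814-0.162834i  product +0.030379+0.031543i
  m=-1: Y*=-0.252185-0.171347i  Y=-0.263720+0.052005i  product +0.075417+0.032073i
  m=+0: Y*=-0.164431-0.000000i  Y=-0.261558+0.000000i  product +0.043008+0.000000i
  m=+1: Y*=+0.252185-0.171347i  Y=+0.263720+0.052005i  product +0.075417-0.032073i
  m=+2: Y*=+0.037605-0.094922i  Y=+0.396814+0.162834i  product +0.030379-0.031543i
  m=+3: Y*=+0.087094+0.390200i  Y=+0.208276+0.137679i  product -0.035583+0.093260i
  m=+4: Y*=-0.207844-0.195339i  Y=+0.051959+0.051278i  product -0.000783-0.020807i
Total Σ_m = +0.181868+0.000000i. Multiply by 1.396263: +0.253936+0.000000i. P_4(cos γ) = 0.253936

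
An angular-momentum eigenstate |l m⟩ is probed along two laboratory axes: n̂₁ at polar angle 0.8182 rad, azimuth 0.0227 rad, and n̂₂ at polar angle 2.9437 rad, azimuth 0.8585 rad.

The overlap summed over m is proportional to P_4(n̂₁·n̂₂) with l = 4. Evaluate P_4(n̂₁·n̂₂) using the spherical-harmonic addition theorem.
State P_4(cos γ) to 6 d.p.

Term-by-term m-sum for l=4 (normalisation 4π/9 = 1.396263):
  m=-4: 0.12510 + 0.01139j × -0.00063 + 0.00019j = -0.00008 + 0.00002j  (running Σ = -0.00008 + 0.00002j)
  m=-3: 0.33194 + 0.02264j × 0.00787 + 0.00500j = 0.00250 + 0.00184j  (running Σ = 0.00242 + 0.00186j)
  m=-2: 0.40426 + 0.01837j × -0.01079 - 0.07329j = -0.00302 - 0.02983j  (running Σ = -0.00060 - 0.02797j)
  m=-1: 0.06384 + 0.00145j × -0.22228 + 0.25741j = -0.01456 + 0.01611j  (running Σ = -0.01516 - 0.01186j)
  m=0: -0.35716 + 0.00000j × 0.68826 + 0.00000j = -0.24582 + 0.00000j  (running Σ = -0.26098 - 0.01186j)
  m=1: -0.06384 + 0.00145j × 0.22228 + 0.25741j = -0.01456 - 0.01611j  (running Σ = -0.27555 - 0.02797j)
  m=2: 0.40426 - 0.01837j × -0.01079 + 0.07329j = -0.00302 + 0.02983j  (running Σ = -0.27856 + 0.00186j)
  m=3: -0.33194 + 0.02264j × -0.00787 + 0.00500j = 0.00250 - 0.00184j  (running Σ = -0.27607 + 0.00002j)
  m=4: 0.12510 - 0.01139j × -0.00063 - 0.00019j = -0.00008 - 0.00002j  (running Σ = -0.27615 - 0.00000j)
Accumulated sum -0.27615 - 0.00000j; after 4π/(2l+1) scaling, -0.38557 - 0.00000j ⇒ P_4 = -0.385573

-0.385573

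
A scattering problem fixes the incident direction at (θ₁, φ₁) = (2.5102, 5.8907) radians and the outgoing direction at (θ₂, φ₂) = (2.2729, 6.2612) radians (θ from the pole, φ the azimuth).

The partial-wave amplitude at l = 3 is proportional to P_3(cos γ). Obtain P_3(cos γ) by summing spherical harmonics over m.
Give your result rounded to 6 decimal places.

0.673637

Addition theorem: P_3(cos γ) = (4π/7) Σ_m Y*_{lm}(Ω₁) Y_{lm}(Ω₂), m = −3…3:
  m=-3: +0.032888-0.079254i × +0.185279+0.012238i = +0.007063-0.014282i  (running Σ = +0.007063-0.014282i)
  m=-2: -0.203330+0.203156i × -0.384363-0.016912i = +0.081588-0.074647i  (running Σ = +0.088651-0.088928i)
  m=-1: +0.397975-0.164747i × +0.267763+0.005888i = +0.107533-0.041770i  (running Σ = +0.196184-0.130698i)
  m=0: -0.077690-0.000000i × +0.220412+0.000000i = -0.017124-0.000000i  (running Σ = +0.179060-0.130698i)
  m=1: -0.397975-0.164747i × -0.267763+0.005888i = +0.107533+0.041770i  (running Σ = +0.286593-0.088928i)
  m=2: -0.203330-0.203156i × -0.384363+0.016912i = +0.081588+0.074647i  (running Σ = +0.368181-0.014282i)
  m=3: -0.032888-0.079254i × -0.185279+0.012238i = +0.007063+0.014282i  (running Σ = +0.375244+0.000000i)
Total Σ_m = +0.375244+0.000000i. Multiply by 1.795196: +0.673637+0.000000i. P_3(cos γ) = 0.673637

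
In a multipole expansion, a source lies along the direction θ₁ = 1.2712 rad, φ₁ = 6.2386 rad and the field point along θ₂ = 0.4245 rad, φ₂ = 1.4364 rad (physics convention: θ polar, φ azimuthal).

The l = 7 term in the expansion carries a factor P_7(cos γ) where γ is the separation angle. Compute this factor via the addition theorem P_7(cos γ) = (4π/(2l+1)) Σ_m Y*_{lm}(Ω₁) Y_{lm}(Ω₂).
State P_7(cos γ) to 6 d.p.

-0.217544

Summing Y*_{l m}(θ₁,φ₁)·Y_{l m}(θ₂,φ₂) over m ∈ [−7, 7]; prefactor 4π/(2·7+1) = 0.837758:
  m=-7: (0.345919, -0.111608) × (-0.000812, 0.000592) = (-0.000215, 0.000296)  (running Σ = (-0.000215, 0.000296))
  m=-6: (0.405157, -0.111046) × (-0.005760, -0.006007) = (-0.003001, -0.001794)  (running Σ = (-0.003216, -0.001499))
  m=-5: (0.037714, -0.008549) × (0.026517, -0.033334) = (0.000715, -0.001484)  (running Σ = (-0.002501, -0.002982))
  m=-4: (-0.331760, 0.059802) × (0.128836, 0.076806) = (-0.047336, -0.017776)  (running Σ = (-0.049836, -0.020759))
  m=-3: (-0.159131, 0.021413) × (-0.141917, 0.332703) = (0.015459, -0.055982)  (running Σ = (-0.034377, -0.076741))
  m=-2: (0.273060, -0.024414) × (-0.519014, -0.142967) = (-0.145212, -0.026368)  (running Σ = (-0.179590, -0.103108))
  m=-1: (0.200400, -0.008941) × (0.040236, -0.297581) = (0.005403, -0.059995)  (running Σ = (-0.174187, -0.163103))
  m=0: (-0.252649, -0.000000) × (-0.351080, 0.000000) = (0.088700, 0.000000)  (running Σ = (-0.085487, -0.163103))
  m=1: (-0.200400, -0.008941) × (-0.040236, -0.297581) = (0.005403, 0.059995)  (running Σ = (-0.080084, -0.103108))
  m=2: (0.273060, 0.024414) × (-0.519014, 0.142967) = (-0.145212, 0.026368)  (running Σ = (-0.225297, -0.076741))
  m=3: (0.159131, 0.021413) × (0.141917, 0.332703) = (0.015459, 0.055982)  (running Σ = (-0.209837, -0.020759))
  m=4: (-0.331760, -0.059802) × (0.128836, -0.076806) = (-0.047336, 0.017776)  (running Σ = (-0.257173, -0.002982))
  m=5: (-0.037714, -0.008549) × (-0.026517, -0.033334) = (0.000715, 0.001484)  (running Σ = (-0.256458, -0.001499))
  m=6: (0.405157, 0.111046) × (-0.005760, 0.006007) = (-0.003001, 0.001794)  (running Σ = (-0.259459, 0.000296))
  m=7: (-0.345919, -0.111608) × (0.000812, 0.000592) = (-0.000215, -0.000296)  (running Σ = (-0.259674, 0.000000))
Total Σ_m = (-0.259674, 0.000000). Multiply by 0.837758: (-0.217544, 0.000000). P_7(cos γ) = -0.217544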